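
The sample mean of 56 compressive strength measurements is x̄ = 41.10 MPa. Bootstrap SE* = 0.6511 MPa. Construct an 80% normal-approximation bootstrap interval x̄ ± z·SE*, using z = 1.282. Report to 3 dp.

(40.265, 41.935)

Margin = 1.282 × 0.6511 = 0.8347
Interval: 41.10 ± 0.8347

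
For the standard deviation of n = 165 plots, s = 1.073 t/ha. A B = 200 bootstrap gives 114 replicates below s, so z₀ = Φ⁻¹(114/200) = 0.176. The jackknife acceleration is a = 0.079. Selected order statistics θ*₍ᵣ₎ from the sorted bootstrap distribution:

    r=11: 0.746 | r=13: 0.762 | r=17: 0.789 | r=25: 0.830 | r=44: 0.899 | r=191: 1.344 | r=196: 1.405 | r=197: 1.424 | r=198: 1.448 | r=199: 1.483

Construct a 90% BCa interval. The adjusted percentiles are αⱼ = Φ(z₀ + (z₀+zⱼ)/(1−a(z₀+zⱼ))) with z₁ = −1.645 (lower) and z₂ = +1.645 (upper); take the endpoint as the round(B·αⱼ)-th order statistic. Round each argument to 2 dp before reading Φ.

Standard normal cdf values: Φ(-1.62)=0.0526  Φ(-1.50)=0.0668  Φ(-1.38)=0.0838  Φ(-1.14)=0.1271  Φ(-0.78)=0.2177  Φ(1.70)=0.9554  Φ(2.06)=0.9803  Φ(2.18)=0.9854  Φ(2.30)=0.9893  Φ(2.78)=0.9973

(0.830, 1.448)

Lower: z₀ + z₁ = 0.176 + (-1.645) = -1.469; 1 − a(z₀+z₁) = 1 − (0.079)(-1.469) = 1.1161; argument = 0.176 + (-1.469)/1.1161 = -1.1402 → -1.14.
α₁ = Φ(-1.14) = 0.1271; rank = round(200 × 0.1271) = 25; θ*₍25₎ = 0.830.
Upper: z₀ + z₂ = 1.821; 1 − a(z₀+z₂) = 0.8561; argument = 2.3030 → 2.30; α₂ = 0.9893; rank = 198; θ*₍198₎ = 1.448.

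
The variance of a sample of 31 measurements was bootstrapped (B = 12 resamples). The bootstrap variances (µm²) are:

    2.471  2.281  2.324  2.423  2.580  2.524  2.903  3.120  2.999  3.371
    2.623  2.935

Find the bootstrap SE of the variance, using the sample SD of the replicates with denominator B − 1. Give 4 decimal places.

SE* = 0.3448

Bootstrap SE is the standard deviation of the 12 replicate variances.
Mean of replicates: (2.471 + 2.281 + 2.324 + 2.423 + 2.580 + 2.524 + 2.903 + 3.120 + 2.999 + 3.371 + 2.623 + 2.935) / 12 = 32.55400 / 12 = 2.71283
Sum of squared deviations: (−0.24183)² + (−0.43183)² + (−0.38883)² + (−0.28983)² + (−0.13283)² + (−0.18883)² + (+0.19017)² + (+0.40717)² + (+0.28617)² + (+0.65817)² + (−0.08983)² + (+0.22217)² = 1.30791
Variance = 1.30791 / 11 = 0.11890
SE* = √0.11890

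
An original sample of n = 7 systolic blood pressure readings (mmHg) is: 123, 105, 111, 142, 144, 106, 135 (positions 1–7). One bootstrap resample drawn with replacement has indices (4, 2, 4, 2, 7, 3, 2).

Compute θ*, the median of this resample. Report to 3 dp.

θ* = 111.000

Resample values: 142, 105, 142, 105, 135, 111, 105.
Sorted: 105, 105, 105, 111, 135, 142, 142
Median = middle value = 111.000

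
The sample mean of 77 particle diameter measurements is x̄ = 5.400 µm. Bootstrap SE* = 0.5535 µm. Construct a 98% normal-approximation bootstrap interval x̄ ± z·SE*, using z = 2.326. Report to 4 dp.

Margin = 2.326 × 0.5535 = 1.28744
Interval: 5.400 ± 1.28744

(4.1126, 6.6874)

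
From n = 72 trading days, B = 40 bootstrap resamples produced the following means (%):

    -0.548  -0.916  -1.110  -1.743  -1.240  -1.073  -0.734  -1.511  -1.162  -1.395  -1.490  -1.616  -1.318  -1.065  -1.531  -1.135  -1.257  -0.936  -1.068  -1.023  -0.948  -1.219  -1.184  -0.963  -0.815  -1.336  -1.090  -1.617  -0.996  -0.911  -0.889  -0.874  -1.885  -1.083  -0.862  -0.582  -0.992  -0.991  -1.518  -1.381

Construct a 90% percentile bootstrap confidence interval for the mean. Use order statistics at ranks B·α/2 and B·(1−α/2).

Sorted replicates: -1.885, -1.743, -1.617, -1.616, -1.531, -1.518, -1.511, -1.490, -1.395, -1.381, -1.336, -1.318, -1.257, -1.240, -1.219, -1.184, -1.162, -1.135, -1.110, -1.090, -1.083, -1.073, -1.068, -1.065, -1.023, -0.996, -0.992, -0.991, -0.963, -0.948, -0.936, -0.916, -0.911, -0.889, -0.874, -0.862, -0.815, -0.734, -0.582, -0.548
α = 0.10; lower rank = 40 × 0.050 = 2; upper rank = 40 × 0.950 = 38.
The 2nd smallest replicate is -1.743; the 38th is -0.734.

(-1.743, -0.734)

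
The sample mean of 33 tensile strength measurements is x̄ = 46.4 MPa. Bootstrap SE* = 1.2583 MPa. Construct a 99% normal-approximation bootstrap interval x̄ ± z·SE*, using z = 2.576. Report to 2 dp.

(43.16, 49.64)

Margin = 2.576 × 1.2583 = 3.241
Interval: 46.4 ± 3.241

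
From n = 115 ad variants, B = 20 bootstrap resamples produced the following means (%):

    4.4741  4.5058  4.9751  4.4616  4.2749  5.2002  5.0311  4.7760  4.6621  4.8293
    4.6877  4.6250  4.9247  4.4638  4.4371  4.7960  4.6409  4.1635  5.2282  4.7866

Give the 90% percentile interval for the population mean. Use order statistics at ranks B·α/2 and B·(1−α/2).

(4.1635, 5.2002)

Sorted replicates: 4.1635, 4.2749, 4.4371, 4.4616, 4.4638, 4.4741, 4.5058, 4.6250, 4.6409, 4.6621, 4.6877, 4.7760, 4.7866, 4.7960, 4.8293, 4.9247, 4.9751, 5.0311, 5.2002, 5.2282
α = 0.10; lower rank = 20 × 0.050 = 1; upper rank = 20 × 0.950 = 19.
The 1st smallest replicate is 4.1635; the 19th is 5.2002.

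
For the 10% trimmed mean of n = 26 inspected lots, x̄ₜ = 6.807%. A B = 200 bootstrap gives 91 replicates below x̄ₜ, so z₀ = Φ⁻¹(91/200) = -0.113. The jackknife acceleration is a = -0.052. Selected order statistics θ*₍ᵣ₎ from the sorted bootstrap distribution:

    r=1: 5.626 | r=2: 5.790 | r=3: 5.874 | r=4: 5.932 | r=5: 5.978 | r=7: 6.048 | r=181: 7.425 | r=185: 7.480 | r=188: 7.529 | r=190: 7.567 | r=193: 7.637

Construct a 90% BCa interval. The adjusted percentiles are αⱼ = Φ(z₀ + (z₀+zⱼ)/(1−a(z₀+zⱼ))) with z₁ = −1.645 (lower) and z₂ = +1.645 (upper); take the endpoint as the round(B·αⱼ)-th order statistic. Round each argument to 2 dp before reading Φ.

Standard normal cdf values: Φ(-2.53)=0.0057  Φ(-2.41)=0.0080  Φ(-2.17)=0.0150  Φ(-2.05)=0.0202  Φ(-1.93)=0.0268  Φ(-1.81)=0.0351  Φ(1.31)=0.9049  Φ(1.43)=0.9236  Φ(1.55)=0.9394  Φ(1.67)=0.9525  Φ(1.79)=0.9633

Lower: z₀ + z₁ = -0.113 + (-1.645) = -1.758; 1 − a(z₀+z₁) = 1 − (-0.052)(-1.758) = 0.9086; argument = -0.113 + (-1.758)/0.9086 = -2.0479 → -2.05.
α₁ = Φ(-2.05) = 0.0202; rank = round(200 × 0.0202) = 4; θ*₍4₎ = 5.932.
Upper: z₀ + z₂ = 1.532; 1 − a(z₀+z₂) = 1.0797; argument = 1.3060 → 1.31; α₂ = 0.9049; rank = 181; θ*₍181₎ = 7.425.

(5.932, 7.425)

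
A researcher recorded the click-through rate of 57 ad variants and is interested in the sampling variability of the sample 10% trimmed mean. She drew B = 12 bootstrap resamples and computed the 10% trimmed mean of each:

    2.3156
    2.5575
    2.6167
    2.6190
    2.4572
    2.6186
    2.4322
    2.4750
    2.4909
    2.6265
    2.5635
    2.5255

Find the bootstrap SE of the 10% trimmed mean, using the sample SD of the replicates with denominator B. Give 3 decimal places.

Bootstrap SE is the standard deviation of the 12 replicate 10% trimmed means.
Mean of replicates: (2.3156 + 2.5575 + 2.6167 + 2.6190 + 2.4572 + 2.6186 + 2.4322 + 2.4750 + 2.4909 + 2.6265 + 2.5635 + 2.5255) / 12 = 30.29820 / 12 = 2.52485
Sum of squared deviations: (−0.20925)² + (+0.03265)² + (+0.09185)² + (+0.09415)² + (−0.06765)² + (+0.09375)² + (−0.09265)² + (−0.04985)² + (−0.03395)² + (+0.10165)² + (+0.03865)² + (+0.00065)² = 0.09957
Variance = 0.09957 / 12 = 0.00830
SE* = √0.00830

SE* = 0.091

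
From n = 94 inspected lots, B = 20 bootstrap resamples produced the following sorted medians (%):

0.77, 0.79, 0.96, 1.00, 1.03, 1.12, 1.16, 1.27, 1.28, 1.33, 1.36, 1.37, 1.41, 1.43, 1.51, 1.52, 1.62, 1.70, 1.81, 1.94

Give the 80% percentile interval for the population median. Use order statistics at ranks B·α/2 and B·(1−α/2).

(0.79, 1.70)

α = 0.20; lower rank = 20 × 0.100 = 2; upper rank = 20 × 0.900 = 18.
The 2nd smallest replicate is 0.79; the 18th is 1.70.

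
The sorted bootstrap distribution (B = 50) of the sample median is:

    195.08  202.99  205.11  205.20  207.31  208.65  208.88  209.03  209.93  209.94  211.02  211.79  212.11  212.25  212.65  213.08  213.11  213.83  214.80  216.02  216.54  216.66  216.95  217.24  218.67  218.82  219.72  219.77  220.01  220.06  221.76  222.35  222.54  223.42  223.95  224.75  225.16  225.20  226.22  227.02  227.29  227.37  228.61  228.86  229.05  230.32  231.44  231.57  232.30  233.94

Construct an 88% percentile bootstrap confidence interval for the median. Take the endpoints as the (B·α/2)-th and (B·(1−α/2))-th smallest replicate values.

(205.11, 231.44)

α = 0.12; lower rank = 50 × 0.060 = 3; upper rank = 50 × 0.940 = 47.
The 3rd smallest replicate is 205.11; the 47th is 231.44.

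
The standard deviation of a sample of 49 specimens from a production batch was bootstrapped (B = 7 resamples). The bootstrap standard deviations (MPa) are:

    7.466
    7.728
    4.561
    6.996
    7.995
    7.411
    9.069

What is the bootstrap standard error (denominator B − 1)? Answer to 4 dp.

Bootstrap SE is the standard deviation of the 7 replicate standard deviations.
Mean of replicates: (7.466 + 7.728 + 4.561 + 6.996 + 7.995 + 7.411 + 9.069) / 7 = 51.22600 / 7 = 7.31800
Sum of squared deviations: (+0.14800)² + (+0.41000)² + (−2.75700)² + (−0.32200)² + (+0.67700)² + (+0.09300)² + (+1.75100)² = 11.42772
Variance = 11.42772 / 6 = 1.90462
SE* = √1.90462

SE* = 1.3801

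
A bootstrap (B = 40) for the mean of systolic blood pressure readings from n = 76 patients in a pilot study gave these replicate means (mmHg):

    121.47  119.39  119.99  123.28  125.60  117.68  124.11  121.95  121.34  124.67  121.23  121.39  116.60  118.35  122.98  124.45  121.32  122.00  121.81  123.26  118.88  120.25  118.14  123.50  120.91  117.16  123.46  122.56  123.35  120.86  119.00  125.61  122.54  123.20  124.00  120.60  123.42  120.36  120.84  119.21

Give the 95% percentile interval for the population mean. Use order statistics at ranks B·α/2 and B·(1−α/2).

Sorted replicates: 116.60, 117.16, 117.68, 118.14, 118.35, 118.88, 119.00, 119.21, 119.39, 119.99, 120.25, 120.36, 120.60, 120.84, 120.86, 120.91, 121.23, 121.32, 121.34, 121.39, 121.47, 121.81, 121.95, 122.00, 122.54, 122.56, 122.98, 123.20, 123.26, 123.28, 123.35, 123.42, 123.46, 123.50, 124.00, 124.11, 124.45, 124.67, 125.60, 125.61
α = 0.05; lower rank = 40 × 0.025 = 1; upper rank = 40 × 0.975 = 39.
The 1st smallest replicate is 116.60; the 39th is 125.60.

(116.60, 125.60)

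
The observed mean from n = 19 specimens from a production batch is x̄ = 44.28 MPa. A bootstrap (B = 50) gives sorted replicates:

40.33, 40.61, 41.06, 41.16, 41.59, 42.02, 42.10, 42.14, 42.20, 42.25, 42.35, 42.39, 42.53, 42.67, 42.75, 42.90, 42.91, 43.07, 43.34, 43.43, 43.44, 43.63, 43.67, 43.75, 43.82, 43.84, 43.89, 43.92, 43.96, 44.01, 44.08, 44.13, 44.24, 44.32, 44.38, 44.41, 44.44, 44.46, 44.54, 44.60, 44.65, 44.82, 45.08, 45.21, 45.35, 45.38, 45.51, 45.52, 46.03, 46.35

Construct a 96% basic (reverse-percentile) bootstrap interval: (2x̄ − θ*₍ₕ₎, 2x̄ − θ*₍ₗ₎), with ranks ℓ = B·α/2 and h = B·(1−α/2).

Percentile endpoints at ranks 1 and 49: θ*₍1₎ = 40.33, θ*₍49₎ = 46.03.
Basic interval reflects these around x̄:
  lower = 2 × 44.28 − 46.03 = 42.53
  upper = 2 × 44.28 − 40.33 = 48.23

(42.53, 48.23)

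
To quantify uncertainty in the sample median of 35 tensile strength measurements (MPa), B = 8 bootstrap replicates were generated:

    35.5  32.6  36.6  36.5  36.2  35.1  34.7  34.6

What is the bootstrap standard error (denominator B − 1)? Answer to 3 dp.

Bootstrap SE is the standard deviation of the 8 replicate medians.
Mean of replicates: (35.5 + 32.6 + 36.6 + 36.5 + 36.2 + 35.1 + 34.7 + 34.6) / 8 = 281.8000 / 8 = 35.2250
Sum of squared deviations: (+0.2750)² + (−2.6250)² + (+1.3750)² + (+1.2750)² + (+0.9750)² + (−0.1250)² + (−0.5250)² + (−0.6250)² = 12.1150
Variance = 12.1150 / 7 = 1.7307
SE* = √1.7307

SE* = 1.316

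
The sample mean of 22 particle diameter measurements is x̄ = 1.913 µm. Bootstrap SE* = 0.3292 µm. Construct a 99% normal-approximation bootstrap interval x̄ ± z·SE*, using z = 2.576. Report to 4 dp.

(1.0650, 2.7610)

Margin = 2.576 × 0.3292 = 0.84802
Interval: 1.913 ± 0.84802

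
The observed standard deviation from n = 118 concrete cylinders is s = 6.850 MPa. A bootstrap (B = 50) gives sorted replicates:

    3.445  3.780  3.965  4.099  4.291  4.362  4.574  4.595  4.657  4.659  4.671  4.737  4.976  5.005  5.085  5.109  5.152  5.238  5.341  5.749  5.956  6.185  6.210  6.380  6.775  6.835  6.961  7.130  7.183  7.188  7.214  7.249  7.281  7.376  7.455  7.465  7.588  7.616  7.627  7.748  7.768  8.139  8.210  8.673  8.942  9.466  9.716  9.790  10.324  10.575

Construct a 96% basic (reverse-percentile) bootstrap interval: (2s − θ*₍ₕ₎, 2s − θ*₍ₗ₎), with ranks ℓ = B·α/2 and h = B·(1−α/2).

Percentile endpoints at ranks 1 and 49: θ*₍1₎ = 3.445, θ*₍49₎ = 10.324.
Basic interval reflects these around s:
  lower = 2 × 6.850 − 10.324 = 3.376
  upper = 2 × 6.850 − 3.445 = 10.255

(3.376, 10.255)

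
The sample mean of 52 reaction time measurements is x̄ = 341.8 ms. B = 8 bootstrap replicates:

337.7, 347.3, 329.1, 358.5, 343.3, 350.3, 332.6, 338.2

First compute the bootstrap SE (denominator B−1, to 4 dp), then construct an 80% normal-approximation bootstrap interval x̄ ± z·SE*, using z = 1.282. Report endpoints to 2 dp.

Mean of replicates = 342.1250; sum of squared deviations = 658.4950; SE* = √(658.4950/7) = 9.6990
Margin = 1.282 × 9.6990 = 12.434
Interval: 341.8 ± 12.434

(329.37, 354.23)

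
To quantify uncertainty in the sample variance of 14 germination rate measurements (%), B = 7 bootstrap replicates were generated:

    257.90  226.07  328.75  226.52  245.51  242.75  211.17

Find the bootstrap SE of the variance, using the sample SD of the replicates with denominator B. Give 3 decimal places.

SE* = 35.757

Bootstrap SE is the standard deviation of the 7 replicate variances.
Mean of replicates: (257.90 + 226.07 + 328.75 + 226.52 + 245.51 + 242.75 + 211.17) / 7 = 1738.6700 / 7 = 248.3814
Sum of squared deviations: (+9.5186)² + (−22.3114)² + (+80.3686)² + (−21.8614)² + (−2.8714)² + (−5.6314)² + (−37.2114)² = 8950.0809
Variance = 8950.0809 / 7 = 1278.5830
SE* = √1278.5830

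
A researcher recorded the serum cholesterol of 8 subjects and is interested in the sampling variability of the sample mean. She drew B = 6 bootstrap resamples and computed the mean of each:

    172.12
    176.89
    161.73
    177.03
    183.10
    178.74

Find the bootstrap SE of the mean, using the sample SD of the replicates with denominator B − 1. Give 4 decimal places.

Bootstrap SE is the standard deviation of the 6 replicate means.
Mean of replicates: (172.12 + 176.89 + 161.73 + 177.03 + 183.10 + 178.74) / 6 = 1049.61000 / 6 = 174.93500
Sum of squared deviations: (−2.81500)² + (+1.95500)² + (−13.20500)² + (+2.09500)² + (+8.16500)² + (+3.80500)² = 271.65255
Variance = 271.65255 / 5 = 54.33051
SE* = √54.33051

SE* = 7.3709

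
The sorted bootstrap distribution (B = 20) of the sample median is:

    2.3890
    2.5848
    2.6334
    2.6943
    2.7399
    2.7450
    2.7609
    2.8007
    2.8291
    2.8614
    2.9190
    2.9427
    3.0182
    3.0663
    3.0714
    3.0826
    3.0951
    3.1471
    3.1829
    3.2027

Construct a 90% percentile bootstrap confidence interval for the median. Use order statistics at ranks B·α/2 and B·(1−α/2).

(2.3890, 3.1829)

α = 0.10; lower rank = 20 × 0.050 = 1; upper rank = 20 × 0.950 = 19.
The 1st smallest replicate is 2.3890; the 19th is 3.1829.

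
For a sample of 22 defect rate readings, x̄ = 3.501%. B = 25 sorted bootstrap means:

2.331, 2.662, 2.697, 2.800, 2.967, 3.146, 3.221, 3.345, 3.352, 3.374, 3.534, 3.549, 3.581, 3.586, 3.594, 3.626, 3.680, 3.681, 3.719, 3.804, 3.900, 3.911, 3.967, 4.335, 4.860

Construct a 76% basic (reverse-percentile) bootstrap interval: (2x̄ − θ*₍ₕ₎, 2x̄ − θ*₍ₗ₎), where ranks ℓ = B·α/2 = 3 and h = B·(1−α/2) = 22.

(3.091, 4.305)

Percentile endpoints at ranks 3 and 22: θ*₍3₎ = 2.697, θ*₍22₎ = 3.911.
Basic interval reflects these around x̄:
  lower = 2 × 3.501 − 3.911 = 3.091
  upper = 2 × 3.501 − 2.697 = 4.305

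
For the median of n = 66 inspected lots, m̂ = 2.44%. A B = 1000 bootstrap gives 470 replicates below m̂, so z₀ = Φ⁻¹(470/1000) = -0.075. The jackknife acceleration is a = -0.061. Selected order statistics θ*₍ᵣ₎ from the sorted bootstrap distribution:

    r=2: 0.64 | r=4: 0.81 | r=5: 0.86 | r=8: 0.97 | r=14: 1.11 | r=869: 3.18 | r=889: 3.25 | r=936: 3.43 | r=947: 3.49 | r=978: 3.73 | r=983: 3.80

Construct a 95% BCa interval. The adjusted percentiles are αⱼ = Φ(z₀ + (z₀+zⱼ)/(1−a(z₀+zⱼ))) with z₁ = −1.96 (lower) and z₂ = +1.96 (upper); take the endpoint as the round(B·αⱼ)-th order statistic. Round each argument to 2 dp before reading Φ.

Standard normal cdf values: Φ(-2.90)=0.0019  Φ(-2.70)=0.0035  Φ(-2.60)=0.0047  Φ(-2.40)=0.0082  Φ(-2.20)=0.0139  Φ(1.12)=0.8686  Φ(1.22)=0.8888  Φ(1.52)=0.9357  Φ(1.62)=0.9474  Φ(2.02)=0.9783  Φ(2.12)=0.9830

Lower: z₀ + z₁ = -0.075 + (-1.960) = -2.035; 1 − a(z₀+z₁) = 1 − (-0.061)(-2.035) = 0.8759; argument = -0.075 + (-2.035)/0.8759 = -2.3984 → -2.40.
α₁ = Φ(-2.40) = 0.0082; rank = round(1000 × 0.0082) = 8; θ*₍8₎ = 0.97.
Upper: z₀ + z₂ = 1.885; 1 − a(z₀+z₂) = 1.1150; argument = 1.6156 → 1.62; α₂ = 0.9474; rank = 947; θ*₍947₎ = 3.49.

(0.97, 3.49)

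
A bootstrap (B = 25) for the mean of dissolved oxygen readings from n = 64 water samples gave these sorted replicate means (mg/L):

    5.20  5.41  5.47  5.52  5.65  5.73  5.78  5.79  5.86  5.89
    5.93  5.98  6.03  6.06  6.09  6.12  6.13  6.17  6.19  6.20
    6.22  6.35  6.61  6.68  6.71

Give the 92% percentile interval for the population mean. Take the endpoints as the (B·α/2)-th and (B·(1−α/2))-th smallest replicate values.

(5.20, 6.68)

α = 0.08; lower rank = 25 × 0.040 = 1; upper rank = 25 × 0.960 = 24.
The 1st smallest replicate is 5.20; the 24th is 6.68.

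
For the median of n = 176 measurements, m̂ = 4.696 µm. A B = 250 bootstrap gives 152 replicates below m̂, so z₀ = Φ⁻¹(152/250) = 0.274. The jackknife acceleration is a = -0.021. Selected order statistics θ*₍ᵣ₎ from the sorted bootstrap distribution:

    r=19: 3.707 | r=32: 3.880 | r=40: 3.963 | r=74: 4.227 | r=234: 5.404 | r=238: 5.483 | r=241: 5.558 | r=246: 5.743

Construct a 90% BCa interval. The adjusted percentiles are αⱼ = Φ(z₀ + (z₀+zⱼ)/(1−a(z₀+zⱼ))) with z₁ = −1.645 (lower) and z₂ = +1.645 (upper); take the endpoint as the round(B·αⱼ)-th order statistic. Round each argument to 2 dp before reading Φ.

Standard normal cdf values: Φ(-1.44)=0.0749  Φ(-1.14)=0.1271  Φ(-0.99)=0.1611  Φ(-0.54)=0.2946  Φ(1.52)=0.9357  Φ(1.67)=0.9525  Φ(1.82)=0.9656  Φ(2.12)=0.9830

(3.880, 5.743)

Lower: z₀ + z₁ = 0.274 + (-1.645) = -1.371; 1 − a(z₀+z₁) = 1 − (-0.021)(-1.371) = 0.9712; argument = 0.274 + (-1.371)/0.9712 = -1.1376 → -1.14.
α₁ = Φ(-1.14) = 0.1271; rank = round(250 × 0.1271) = 32; θ*₍32₎ = 3.880.
Upper: z₀ + z₂ = 1.919; 1 − a(z₀+z₂) = 1.0403; argument = 2.1187 → 2.12; α₂ = 0.9830; rank = 246; θ*₍246₎ = 5.743.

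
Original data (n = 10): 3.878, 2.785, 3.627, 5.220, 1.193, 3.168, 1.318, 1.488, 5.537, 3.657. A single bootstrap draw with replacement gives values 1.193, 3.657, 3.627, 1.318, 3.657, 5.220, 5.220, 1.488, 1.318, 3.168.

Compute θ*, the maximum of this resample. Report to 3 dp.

Maximum = 5.220

θ* = 5.220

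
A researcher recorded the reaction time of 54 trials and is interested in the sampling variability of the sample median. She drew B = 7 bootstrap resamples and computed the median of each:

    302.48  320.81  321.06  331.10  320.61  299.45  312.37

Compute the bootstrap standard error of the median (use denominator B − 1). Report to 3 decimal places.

SE* = 11.295

Bootstrap SE is the standard deviation of the 7 replicate medians.
Mean of replicates: (302.48 + 320.81 + 321.06 + 331.10 + 320.61 + 299.45 + 312.37) / 7 = 2207.8800 / 7 = 315.4114
Sum of squared deviations: (−12.9314)² + (+5.3986)² + (+5.6486)² + (+15.6886)² + (+5.1986)² + (−15.9614)² + (−3.0414)² = 765.4467
Variance = 765.4467 / 6 = 127.5744
SE* = √127.5744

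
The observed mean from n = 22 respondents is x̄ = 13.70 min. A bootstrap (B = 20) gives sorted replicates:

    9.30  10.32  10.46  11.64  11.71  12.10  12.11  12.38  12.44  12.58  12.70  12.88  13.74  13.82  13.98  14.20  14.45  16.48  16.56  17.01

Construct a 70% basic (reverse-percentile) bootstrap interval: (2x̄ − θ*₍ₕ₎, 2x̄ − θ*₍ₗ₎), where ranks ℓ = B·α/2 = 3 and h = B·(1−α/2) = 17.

(12.95, 16.94)

Percentile endpoints at ranks 3 and 17: θ*₍3₎ = 10.46, θ*₍17₎ = 14.45.
Basic interval reflects these around x̄:
  lower = 2 × 13.70 − 14.45 = 12.95
  upper = 2 × 13.70 − 10.46 = 16.94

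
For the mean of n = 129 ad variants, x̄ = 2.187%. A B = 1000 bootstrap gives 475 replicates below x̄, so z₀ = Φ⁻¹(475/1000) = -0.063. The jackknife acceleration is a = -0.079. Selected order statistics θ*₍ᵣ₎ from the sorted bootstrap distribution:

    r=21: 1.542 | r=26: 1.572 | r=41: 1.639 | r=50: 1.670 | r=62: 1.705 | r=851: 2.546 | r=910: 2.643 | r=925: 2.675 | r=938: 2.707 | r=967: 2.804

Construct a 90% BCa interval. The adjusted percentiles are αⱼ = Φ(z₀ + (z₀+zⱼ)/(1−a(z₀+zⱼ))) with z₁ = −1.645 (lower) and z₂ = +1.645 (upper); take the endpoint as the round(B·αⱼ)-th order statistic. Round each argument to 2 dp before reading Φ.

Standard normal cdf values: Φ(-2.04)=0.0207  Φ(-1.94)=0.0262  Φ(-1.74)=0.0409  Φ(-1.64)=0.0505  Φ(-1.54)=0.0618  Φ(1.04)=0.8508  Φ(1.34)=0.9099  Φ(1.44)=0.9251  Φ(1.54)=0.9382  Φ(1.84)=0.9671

(1.542, 2.643)

Lower: z₀ + z₁ = -0.063 + (-1.645) = -1.708; 1 − a(z₀+z₁) = 1 − (-0.079)(-1.708) = 0.8651; argument = -0.063 + (-1.708)/0.8651 = -2.0374 → -2.04.
α₁ = Φ(-2.04) = 0.0207; rank = round(1000 × 0.0207) = 21; θ*₍21₎ = 1.542.
Upper: z₀ + z₂ = 1.582; 1 − a(z₀+z₂) = 1.1250; argument = 1.3432 → 1.34; α₂ = 0.9099; rank = 910; θ*₍910₎ = 2.643.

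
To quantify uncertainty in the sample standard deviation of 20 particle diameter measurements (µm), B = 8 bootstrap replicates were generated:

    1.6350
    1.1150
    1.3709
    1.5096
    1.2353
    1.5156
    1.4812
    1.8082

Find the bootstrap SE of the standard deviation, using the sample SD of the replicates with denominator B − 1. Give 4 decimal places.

Bootstrap SE is the standard deviation of the 8 replicate standard deviations.
Mean of replicates: (1.6350 + 1.1150 + 1.3709 + 1.5096 + 1.2353 + 1.5156 + 1.4812 + 1.8082) / 8 = 11.67080 / 8 = 1.45885
Sum of squared deviations: (+0.17615)² + (−0.34385)² + (−0.08795)² + (+0.05075)² + (−0.22355)² + (+0.05675)² + (+0.02235)² + (+0.34935)² = 0.33531
Variance = 0.33531 / 7 = 0.04790
SE* = √0.04790

SE* = 0.2189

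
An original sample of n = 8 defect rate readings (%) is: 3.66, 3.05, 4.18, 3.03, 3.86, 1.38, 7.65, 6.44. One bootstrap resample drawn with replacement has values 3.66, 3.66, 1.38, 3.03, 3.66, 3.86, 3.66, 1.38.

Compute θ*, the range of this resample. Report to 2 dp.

Range = 3.86 − 1.38 = 2.48

θ* = 2.48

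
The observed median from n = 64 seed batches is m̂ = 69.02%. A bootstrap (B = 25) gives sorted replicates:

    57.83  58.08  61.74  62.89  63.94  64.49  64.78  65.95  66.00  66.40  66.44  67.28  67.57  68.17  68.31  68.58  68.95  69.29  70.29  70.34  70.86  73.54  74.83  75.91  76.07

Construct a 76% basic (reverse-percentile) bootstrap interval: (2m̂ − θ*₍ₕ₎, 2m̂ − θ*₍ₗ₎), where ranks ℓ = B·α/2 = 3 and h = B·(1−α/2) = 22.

Percentile endpoints at ranks 3 and 22: θ*₍3₎ = 61.74, θ*₍22₎ = 73.54.
Basic interval reflects these around m̂:
  lower = 2 × 69.02 − 73.54 = 64.50
  upper = 2 × 69.02 − 61.74 = 76.30

(64.50, 76.30)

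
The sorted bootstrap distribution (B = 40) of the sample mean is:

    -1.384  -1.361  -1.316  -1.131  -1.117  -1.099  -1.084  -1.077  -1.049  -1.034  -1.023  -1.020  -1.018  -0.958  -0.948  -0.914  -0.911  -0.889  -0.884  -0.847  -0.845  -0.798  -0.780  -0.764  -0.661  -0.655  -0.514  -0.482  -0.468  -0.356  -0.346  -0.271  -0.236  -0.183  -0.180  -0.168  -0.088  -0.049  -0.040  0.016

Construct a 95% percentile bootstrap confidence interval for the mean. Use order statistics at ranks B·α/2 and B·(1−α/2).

(-1.384, -0.040)

α = 0.05; lower rank = 40 × 0.025 = 1; upper rank = 40 × 0.975 = 39.
The 1st smallest replicate is -1.384; the 39th is -0.040.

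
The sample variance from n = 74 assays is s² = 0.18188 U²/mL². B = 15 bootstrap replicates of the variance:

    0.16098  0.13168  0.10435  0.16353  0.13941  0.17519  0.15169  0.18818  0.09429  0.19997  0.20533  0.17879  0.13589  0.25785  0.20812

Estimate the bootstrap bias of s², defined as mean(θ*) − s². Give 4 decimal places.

bias = −0.0155

mean(θ*) = (0.16098 + 0.13168 + 0.10435 + 0.16353 + 0.13941 + 0.17519 + 0.15169 + 0.18818 + 0.09429 + 0.19997 + 0.20533 + 0.17879 + 0.13589 + 0.25785 + 0.20812) / 15 = 0.16635
bias = 0.16635 − 0.18188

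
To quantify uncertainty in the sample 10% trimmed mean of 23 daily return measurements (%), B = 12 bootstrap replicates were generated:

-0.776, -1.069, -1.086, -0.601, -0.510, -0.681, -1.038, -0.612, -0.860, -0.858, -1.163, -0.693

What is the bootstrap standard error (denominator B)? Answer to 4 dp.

Bootstrap SE is the standard deviation of the 12 replicate 10% trimmed means.
Mean of replicates: ((-0.776) + (-1.069) + (-1.086) + (-0.601) + (-0.510) + (-0.681) + (-1.038) + (-0.612) + (-0.860) + (-0.858) + (-1.163) + (-0.693)) / 12 = -9.94700 / 12 = -0.82892
Sum of squared deviations: (+0.05292)² + (−0.24008)² + (−0.25708)² + (+0.22792)² + (+0.31892)² + (+0.14792)² + (−0.20908)² + (+0.21692)² + (−0.03108)² + (−0.02908)² + (−0.33408)² + (+0.13592)² = 0.52473
Variance = 0.52473 / 12 = 0.04373
SE* = √0.04373

SE* = 0.2091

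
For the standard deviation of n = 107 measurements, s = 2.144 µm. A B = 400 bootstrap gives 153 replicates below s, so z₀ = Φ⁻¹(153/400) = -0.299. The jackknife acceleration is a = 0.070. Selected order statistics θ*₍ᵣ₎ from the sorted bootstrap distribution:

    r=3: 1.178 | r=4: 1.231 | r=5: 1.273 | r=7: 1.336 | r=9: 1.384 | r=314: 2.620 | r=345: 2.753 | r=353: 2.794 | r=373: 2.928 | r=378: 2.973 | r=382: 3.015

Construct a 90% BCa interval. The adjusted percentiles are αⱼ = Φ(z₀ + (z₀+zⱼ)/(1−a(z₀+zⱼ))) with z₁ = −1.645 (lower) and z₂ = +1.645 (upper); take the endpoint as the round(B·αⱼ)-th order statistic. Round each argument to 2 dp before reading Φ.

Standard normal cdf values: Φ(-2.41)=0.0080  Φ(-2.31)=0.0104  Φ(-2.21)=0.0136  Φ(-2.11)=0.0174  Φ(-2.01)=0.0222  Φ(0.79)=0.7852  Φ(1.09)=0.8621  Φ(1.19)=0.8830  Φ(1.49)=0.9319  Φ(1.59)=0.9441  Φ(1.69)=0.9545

Lower: z₀ + z₁ = -0.299 + (-1.645) = -1.944; 1 − a(z₀+z₁) = 1 − (0.070)(-1.944) = 1.1361; argument = -0.299 + (-1.944)/1.1361 = -2.0101 → -2.01.
α₁ = Φ(-2.01) = 0.0222; rank = round(400 × 0.0222) = 9; θ*₍9₎ = 1.384.
Upper: z₀ + z₂ = 1.346; 1 − a(z₀+z₂) = 0.9058; argument = 1.1870 → 1.19; α₂ = 0.8830; rank = 353; θ*₍353₎ = 2.794.

(1.384, 2.794)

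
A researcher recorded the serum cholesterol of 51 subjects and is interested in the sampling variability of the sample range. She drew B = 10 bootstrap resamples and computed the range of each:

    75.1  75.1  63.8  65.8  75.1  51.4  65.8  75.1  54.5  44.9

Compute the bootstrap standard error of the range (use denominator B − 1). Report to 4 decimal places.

SE* = 11.0997

Bootstrap SE is the standard deviation of the 10 replicate ranges.
Mean of replicates: (75.1 + 75.1 + 63.8 + 65.8 + 75.1 + 51.4 + 65.8 + 75.1 + 54.5 + 44.9) / 10 = 646.60000 / 10 = 64.66000
Sum of squared deviations: (+10.44000)² + (+10.44000)² + (−0.86000)² + (+1.14000)² + (+10.44000)² + (−13.26000)² + (+1.14000)² + (+10.44000)² + (−10.16000)² + (−19.76000)² = 1108.82400
Variance = 1108.82400 / 9 = 123.20267
SE* = √123.20267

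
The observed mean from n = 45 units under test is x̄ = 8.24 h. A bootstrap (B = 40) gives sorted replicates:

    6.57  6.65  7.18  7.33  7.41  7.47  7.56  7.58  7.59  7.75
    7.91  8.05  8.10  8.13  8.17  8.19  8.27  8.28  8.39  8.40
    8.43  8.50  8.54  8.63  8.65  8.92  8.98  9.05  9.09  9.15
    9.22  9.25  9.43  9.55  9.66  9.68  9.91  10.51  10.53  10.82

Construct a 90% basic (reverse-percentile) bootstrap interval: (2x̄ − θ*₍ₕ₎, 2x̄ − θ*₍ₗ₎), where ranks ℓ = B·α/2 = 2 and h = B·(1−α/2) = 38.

(5.97, 9.83)

Percentile endpoints at ranks 2 and 38: θ*₍2₎ = 6.65, θ*₍38₎ = 10.51.
Basic interval reflects these around x̄:
  lower = 2 × 8.24 − 10.51 = 5.97
  upper = 2 × 8.24 − 6.65 = 9.83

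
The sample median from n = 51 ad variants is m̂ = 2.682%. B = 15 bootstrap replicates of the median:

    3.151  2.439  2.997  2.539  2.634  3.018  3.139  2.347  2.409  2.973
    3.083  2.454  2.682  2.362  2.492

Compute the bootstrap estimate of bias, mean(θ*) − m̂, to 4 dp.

mean(θ*) = (3.151 + 2.439 + 2.997 + 2.539 + 2.634 + 3.018 + 3.139 + 2.347 + 2.409 + 2.973 + 3.083 + 2.454 + 2.682 + 2.362 + 2.492) / 15 = 2.71460
bias = 2.71460 − 2.682

bias = +0.0326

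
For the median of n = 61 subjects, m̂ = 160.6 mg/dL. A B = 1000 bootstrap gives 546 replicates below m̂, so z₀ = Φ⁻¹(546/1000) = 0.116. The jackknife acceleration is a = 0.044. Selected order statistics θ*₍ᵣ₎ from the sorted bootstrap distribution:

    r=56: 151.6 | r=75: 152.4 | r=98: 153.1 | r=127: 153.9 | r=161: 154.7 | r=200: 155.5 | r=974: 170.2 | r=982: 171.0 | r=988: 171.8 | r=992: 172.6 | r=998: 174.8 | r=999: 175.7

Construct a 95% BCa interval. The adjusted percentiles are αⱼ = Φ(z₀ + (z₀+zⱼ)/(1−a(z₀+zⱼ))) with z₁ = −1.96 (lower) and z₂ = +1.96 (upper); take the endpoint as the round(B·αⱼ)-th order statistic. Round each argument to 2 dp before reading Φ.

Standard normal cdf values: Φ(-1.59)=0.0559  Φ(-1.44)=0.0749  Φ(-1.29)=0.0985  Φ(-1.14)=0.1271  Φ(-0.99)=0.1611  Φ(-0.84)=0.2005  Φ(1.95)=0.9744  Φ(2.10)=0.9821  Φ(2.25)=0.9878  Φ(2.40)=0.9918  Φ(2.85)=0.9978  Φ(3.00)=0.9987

Lower: z₀ + z₁ = 0.116 + (-1.960) = -1.844; 1 − a(z₀+z₁) = 1 − (0.044)(-1.844) = 1.0811; argument = 0.116 + (-1.844)/1.0811 = -1.5896 → -1.59.
α₁ = Φ(-1.59) = 0.0559; rank = round(1000 × 0.0559) = 56; θ*₍56₎ = 151.6.
Upper: z₀ + z₂ = 2.076; 1 − a(z₀+z₂) = 0.9087; argument = 2.4007 → 2.40; α₂ = 0.9918; rank = 992; θ*₍992₎ = 172.6.

(151.6, 172.6)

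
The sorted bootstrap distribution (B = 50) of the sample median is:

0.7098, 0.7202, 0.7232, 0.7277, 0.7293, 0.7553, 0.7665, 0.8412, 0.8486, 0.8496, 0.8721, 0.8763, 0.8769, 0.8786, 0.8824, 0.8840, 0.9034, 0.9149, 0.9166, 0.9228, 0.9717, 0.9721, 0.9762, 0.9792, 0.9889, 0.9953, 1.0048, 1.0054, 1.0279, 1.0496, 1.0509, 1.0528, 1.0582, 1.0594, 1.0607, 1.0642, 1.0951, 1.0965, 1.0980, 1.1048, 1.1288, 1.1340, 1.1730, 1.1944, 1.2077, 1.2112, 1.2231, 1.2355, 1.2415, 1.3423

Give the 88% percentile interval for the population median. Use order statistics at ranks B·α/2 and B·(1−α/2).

(0.7232, 1.2231)

α = 0.12; lower rank = 50 × 0.060 = 3; upper rank = 50 × 0.940 = 47.
The 3rd smallest replicate is 0.7232; the 47th is 1.2231.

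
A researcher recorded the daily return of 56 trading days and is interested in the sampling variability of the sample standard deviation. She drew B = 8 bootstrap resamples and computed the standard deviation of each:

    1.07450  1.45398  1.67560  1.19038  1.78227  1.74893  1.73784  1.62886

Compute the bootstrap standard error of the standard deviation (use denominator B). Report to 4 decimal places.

SE* = 0.2535

Bootstrap SE is the standard deviation of the 8 replicate standard deviations.
Mean of replicates: (1.07450 + 1.45398 + 1.67560 + 1.19038 + 1.78227 + 1.74893 + 1.73784 + 1.62886) / 8 = 12.292360 / 8 = 1.536545
Sum of squared deviations: (−0.462045)² + (−0.082565)² + (+0.139055)² + (−0.346165)² + (+0.245725)² + (+0.212385)² + (+0.201295)² + (+0.092315)² = 0.513999
Variance = 0.513999 / 8 = 0.064250
SE* = √0.064250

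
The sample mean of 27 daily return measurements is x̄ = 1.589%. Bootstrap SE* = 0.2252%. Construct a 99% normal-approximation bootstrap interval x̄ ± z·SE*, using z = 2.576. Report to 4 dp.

Margin = 2.576 × 0.2252 = 0.58012
Interval: 1.589 ± 0.58012

(1.0089, 2.1691)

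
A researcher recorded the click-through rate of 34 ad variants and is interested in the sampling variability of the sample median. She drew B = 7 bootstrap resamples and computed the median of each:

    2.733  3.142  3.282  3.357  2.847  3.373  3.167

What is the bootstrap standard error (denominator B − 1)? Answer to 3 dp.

Bootstrap SE is the standard deviation of the 7 replicate medians.
Mean of replicates: (2.733 + 3.142 + 3.282 + 3.357 + 2.847 + 3.373 + 3.167) / 7 = 21.9010 / 7 = 3.1287
Sum of squared deviations: (−0.3957)² + (+0.0133)² + (+0.1533)² + (+0.2283)² + (−0.2817)² + (+0.2443)² + (+0.0383)² = 0.3729
Variance = 0.3729 / 6 = 0.0621
SE* = √0.0621

SE* = 0.249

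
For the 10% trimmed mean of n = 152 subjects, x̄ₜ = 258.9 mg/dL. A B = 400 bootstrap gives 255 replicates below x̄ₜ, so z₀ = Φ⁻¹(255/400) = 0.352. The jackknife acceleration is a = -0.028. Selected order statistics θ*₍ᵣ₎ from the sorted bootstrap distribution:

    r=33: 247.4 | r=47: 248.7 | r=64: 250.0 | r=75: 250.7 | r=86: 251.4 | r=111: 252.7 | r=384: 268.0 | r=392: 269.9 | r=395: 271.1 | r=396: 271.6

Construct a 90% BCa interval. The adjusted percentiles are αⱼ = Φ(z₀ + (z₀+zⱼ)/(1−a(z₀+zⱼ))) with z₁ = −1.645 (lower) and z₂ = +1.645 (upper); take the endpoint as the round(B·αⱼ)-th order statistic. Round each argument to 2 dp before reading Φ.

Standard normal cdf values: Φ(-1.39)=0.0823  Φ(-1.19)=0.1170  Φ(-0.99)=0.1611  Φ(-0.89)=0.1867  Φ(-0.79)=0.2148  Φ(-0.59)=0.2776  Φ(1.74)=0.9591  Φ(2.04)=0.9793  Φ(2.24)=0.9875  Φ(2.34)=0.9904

Lower: z₀ + z₁ = 0.352 + (-1.645) = -1.293; 1 − a(z₀+z₁) = 1 − (-0.028)(-1.293) = 0.9638; argument = 0.352 + (-1.293)/0.9638 = -0.9896 → -0.99.
α₁ = Φ(-0.99) = 0.1611; rank = round(400 × 0.1611) = 64; θ*₍64₎ = 250.0.
Upper: z₀ + z₂ = 1.997; 1 − a(z₀+z₂) = 1.0559; argument = 2.2432 → 2.24; α₂ = 0.9875; rank = 395; θ*₍395₎ = 271.1.

(250.0, 271.1)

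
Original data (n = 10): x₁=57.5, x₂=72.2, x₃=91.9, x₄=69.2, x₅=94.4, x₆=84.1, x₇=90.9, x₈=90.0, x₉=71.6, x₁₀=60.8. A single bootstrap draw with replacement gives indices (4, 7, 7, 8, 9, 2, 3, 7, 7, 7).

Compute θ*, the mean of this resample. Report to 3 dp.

Resample values: 69.2, 90.9, 90.9, 90.0, 71.6, 72.2, 91.9, 90.9, 90.9, 90.9.
Mean = (69.2 + 90.9 + 90.9 + 90.0 + 71.6 + 72.2 + 91.9 + 90.9 + 90.9 + 90.9) / 10 = 849.40 / 10 = 84.940

θ* = 84.940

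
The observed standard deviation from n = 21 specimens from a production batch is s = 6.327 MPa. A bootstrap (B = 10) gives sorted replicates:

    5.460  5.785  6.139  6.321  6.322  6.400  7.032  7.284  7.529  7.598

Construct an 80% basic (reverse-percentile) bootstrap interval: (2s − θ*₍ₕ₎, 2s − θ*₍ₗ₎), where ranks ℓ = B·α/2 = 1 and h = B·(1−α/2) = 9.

Percentile endpoints at ranks 1 and 9: θ*₍1₎ = 5.460, θ*₍9₎ = 7.529.
Basic interval reflects these around s:
  lower = 2 × 6.327 − 7.529 = 5.125
  upper = 2 × 6.327 − 5.460 = 7.194

(5.125, 7.194)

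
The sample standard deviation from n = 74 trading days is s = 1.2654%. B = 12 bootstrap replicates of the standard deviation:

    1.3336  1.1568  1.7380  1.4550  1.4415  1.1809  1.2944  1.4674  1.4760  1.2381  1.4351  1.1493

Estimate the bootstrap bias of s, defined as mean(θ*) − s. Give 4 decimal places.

bias = +0.0984

mean(θ*) = (1.3336 + 1.1568 + 1.7380 + 1.4550 + 1.4415 + 1.1809 + 1.2944 + 1.4674 + 1.4760 + 1.2381 + 1.4351 + 1.1493) / 12 = 1.36384
bias = 1.36384 − 1.2654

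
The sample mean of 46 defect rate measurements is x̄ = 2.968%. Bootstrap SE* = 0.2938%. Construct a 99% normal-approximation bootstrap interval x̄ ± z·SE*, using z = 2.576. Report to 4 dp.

Margin = 2.576 × 0.2938 = 0.75683
Interval: 2.968 ± 0.75683

(2.2112, 3.7248)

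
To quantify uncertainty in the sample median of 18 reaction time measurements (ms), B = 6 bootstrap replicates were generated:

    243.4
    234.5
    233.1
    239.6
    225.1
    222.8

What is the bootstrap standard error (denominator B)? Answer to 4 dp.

Bootstrap SE is the standard deviation of the 6 replicate medians.
Mean of replicates: (243.4 + 234.5 + 233.1 + 239.6 + 225.1 + 222.8) / 6 = 1398.50000 / 6 = 233.08333
Sum of squared deviations: (+10.31667)² + (+1.41667)² + (+0.01667)² + (+6.51667)² + (−7.98333)² + (−10.28333)² = 320.38833
Variance = 320.38833 / 6 = 53.39806
SE* = √53.39806

SE* = 7.3074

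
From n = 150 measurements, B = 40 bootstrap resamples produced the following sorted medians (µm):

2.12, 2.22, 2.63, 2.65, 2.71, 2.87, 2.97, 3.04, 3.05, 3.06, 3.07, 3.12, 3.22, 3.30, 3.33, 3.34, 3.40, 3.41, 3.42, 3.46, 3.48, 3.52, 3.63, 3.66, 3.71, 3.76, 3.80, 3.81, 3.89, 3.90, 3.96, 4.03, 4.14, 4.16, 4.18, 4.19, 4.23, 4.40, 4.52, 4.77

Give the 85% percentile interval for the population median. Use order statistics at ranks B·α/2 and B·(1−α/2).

(2.63, 4.23)

α = 0.15; lower rank = 40 × 0.075 = 3; upper rank = 40 × 0.925 = 37.
The 3rd smallest replicate is 2.63; the 37th is 4.23.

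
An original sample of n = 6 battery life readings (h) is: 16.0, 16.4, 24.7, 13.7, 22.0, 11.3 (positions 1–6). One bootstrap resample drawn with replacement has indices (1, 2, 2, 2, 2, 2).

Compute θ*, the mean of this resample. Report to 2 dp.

θ* = 16.33

Resample values: 16.0, 16.4, 16.4, 16.4, 16.4, 16.4.
Mean = (16.0 + 16.4 + 16.4 + 16.4 + 16.4 + 16.4) / 6 = 98.00 / 6 = 16.33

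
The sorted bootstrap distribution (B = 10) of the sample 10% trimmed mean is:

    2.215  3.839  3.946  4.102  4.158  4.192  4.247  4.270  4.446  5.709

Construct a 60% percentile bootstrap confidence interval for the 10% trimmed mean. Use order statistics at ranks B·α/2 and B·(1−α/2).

α = 0.40; lower rank = 10 × 0.200 = 2; upper rank = 10 × 0.800 = 8.
The 2nd smallest replicate is 3.839; the 8th is 4.270.

(3.839, 4.270)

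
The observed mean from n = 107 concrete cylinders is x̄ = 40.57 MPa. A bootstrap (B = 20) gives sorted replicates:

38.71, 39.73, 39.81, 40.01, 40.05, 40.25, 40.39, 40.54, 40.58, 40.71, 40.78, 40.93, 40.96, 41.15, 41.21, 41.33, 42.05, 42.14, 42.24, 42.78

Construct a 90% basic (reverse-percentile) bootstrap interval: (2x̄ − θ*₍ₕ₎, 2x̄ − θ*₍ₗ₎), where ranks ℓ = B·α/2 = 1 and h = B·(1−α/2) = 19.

Percentile endpoints at ranks 1 and 19: θ*₍1₎ = 38.71, θ*₍19₎ = 42.24.
Basic interval reflects these around x̄:
  lower = 2 × 40.57 − 42.24 = 38.90
  upper = 2 × 40.57 − 38.71 = 42.43

(38.90, 42.43)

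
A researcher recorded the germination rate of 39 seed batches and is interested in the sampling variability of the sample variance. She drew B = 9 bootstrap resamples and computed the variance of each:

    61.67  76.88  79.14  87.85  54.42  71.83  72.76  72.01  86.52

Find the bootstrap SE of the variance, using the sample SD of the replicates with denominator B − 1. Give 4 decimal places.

SE* = 10.7700

Bootstrap SE is the standard deviation of the 9 replicate variances.
Mean of replicates: (61.67 + 76.88 + 79.14 + 87.85 + 54.42 + 71.83 + 72.76 + 72.01 + 86.52) / 9 = 663.08000 / 9 = 73.67556
Sum of squared deviations: (−12.00556)² + (+3.20444)² + (+5.46444)² + (+14.17444)² + (−19.25556)² + (−1.84556)² + (−0.91556)² + (−1.66556)² + (+12.84444)² = 927.95142
Variance = 927.95142 / 8 = 115.99393
SE* = √115.99393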